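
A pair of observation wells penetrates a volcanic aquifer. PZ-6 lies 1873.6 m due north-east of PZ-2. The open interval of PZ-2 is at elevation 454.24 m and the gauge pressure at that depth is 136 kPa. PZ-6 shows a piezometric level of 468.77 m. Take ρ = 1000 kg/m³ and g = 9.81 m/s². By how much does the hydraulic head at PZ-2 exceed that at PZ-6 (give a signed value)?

Δh ≈ -0.67 m

Pressure head at PZ-2: ψ = P/(ρg) = 136×1000 / (1000 × 9.81) = 13.86 m.
Total head at PZ-2: h = z + ψ = 454.24 + 13.86 = 468.10 m.
Total head at PZ-6: h = 468.77 m (water level in the piezometer is the total head).
Head difference: h(PZ-2) − h(PZ-6) = 468.10 − 468.77 = -0.67 m.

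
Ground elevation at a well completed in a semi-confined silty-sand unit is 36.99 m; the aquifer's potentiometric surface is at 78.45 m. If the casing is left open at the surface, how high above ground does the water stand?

Water rises to the potentiometric surface, so the rise above ground = 78.45 − 36.99 = 41.46 m.

≈ 41.46 m above ground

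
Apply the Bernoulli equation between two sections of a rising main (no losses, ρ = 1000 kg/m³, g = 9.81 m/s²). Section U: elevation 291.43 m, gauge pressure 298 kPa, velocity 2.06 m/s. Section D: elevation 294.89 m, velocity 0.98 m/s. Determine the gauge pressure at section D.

P₂ ≈ 266 kPa

Pressure head at U: ψ₁ = P₁/(ρg) = 298×1000 / (1000 × 9.81) = 30.38 m.
Velocity heads: v₁²/2g = 2.06²/19.62 = 0.216 m; v₂²/2g = 0.98²/19.62 = 0.049 m.
Total head H = z₁ + ψ₁ + v₁²/2g = 291.43 + 30.38 + 0.216 = 322.03 m.
ψ₂ = H − z₂ − v₂²/2g = 322.03 − 294.89 − 0.049 = 27.09 m.
P₂ = ρgψ₂ = 1000 × 9.81 × 27.09 ≈ 266 kPa.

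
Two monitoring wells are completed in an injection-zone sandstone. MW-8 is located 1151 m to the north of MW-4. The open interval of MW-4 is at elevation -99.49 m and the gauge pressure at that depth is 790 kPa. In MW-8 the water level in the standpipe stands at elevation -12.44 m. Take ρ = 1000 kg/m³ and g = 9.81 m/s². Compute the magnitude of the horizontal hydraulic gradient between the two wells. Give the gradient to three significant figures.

i ≈ 0.00566

Pressure head at MW-4: ψ = P/(ρg) = 790×1000 / (1000 × 9.81) = 80.53 m.
Total head at MW-4: h = z + ψ = -99.49 + 80.53 = -18.96 m.
Total head at MW-8: h = -12.44 m (water level in the piezometer is the total head).
Head difference: h(MW-4) − h(MW-8) = -18.96 − (-12.44) = -6.52 m.
Hydraulic gradient: i = |Δh| / L = 6.52 / 1151 = 0.00566.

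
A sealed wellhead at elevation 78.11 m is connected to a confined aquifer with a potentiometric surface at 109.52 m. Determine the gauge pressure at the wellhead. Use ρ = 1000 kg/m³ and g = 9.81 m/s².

P ≈ 308 kPa

Head above the cap: Δh = 109.52 − 78.11 = 31.41 m.
P = ρgΔh = 1000 × 9.81 × 31.41 = 308132 Pa ≈ 308 kPa.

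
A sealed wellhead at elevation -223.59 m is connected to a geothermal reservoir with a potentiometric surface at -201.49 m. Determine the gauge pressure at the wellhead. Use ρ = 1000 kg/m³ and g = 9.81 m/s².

P ≈ 217 kPa

Head above the cap: Δh = -201.49 − (-223.59) = 22.10 m.
P = ρgΔh = 1000 × 9.81 × 22.10 = 216801 Pa ≈ 217 kPa.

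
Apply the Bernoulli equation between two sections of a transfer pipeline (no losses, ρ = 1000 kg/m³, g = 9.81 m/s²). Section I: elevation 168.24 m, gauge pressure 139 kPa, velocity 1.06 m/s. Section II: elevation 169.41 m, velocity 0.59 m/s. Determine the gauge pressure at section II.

Pressure head at I: ψ₁ = P₁/(ρg) = 139×1000 / (1000 × 9.81) = 14.17 m.
Velocity heads: v₁²/2g = 1.06²/19.62 = 0.057 m; v₂²/2g = 0.59²/19.62 = 0.018 m.
Total head H = z₁ + ψ₁ + v₁²/2g = 168.24 + 14.17 + 0.057 = 182.47 m.
ψ₂ = H − z₂ − v₂²/2g = 182.47 − 169.41 − 0.018 = 13.04 m.
P₂ = ρgψ₂ = 1000 × 9.81 × 13.04 ≈ 128 kPa.

P₂ ≈ 128 kPa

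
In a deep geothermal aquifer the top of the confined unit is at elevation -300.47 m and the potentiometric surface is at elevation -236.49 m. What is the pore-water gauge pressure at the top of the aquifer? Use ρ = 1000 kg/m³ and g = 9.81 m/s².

P ≈ 628 kPa

Pressure head at the aquifer top: ψ = h − z = -236.49 − (-300.47) = 63.98 m.
P = ρgψ = 1000 × 9.81 × 63.98 = 627644 Pa ≈ 628 kPa.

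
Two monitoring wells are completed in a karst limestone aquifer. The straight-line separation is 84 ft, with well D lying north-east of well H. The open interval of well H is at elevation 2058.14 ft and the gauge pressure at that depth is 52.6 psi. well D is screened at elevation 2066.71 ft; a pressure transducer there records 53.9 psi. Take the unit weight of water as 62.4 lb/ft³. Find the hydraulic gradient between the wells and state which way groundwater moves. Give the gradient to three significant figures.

Pressure head at well H: ψ = 144·P/γ = 144 × 52.6 / 62.4 = 121.38 ft.
Total head at well H: h = z + ψ = 2058.14 + 121.38 = 2179.52 ft.
Pressure head at well D: ψ = 144·P/γ = 144 × 53.9 / 62.4 = 124.38 ft.
Total head at well D: h = z + ψ = 2066.71 + 124.38 = 2191.09 ft.
Head difference: h(well H) − h(well D) = 2179.52 − 2191.09 = -11.57 ft.
Hydraulic gradient: i = |Δh| / L = 11.57 / 84 = 0.138.
Flow is from higher to lower head: from well D toward well H, i.e. toward the south-west.

i ≈ 0.138; groundwater flows toward the south-west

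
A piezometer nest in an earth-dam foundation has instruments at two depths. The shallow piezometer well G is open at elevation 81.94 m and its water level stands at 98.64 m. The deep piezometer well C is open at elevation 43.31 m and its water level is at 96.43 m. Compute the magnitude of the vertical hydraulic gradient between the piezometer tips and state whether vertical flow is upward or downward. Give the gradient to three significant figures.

|i_v| ≈ 0.0572; vertical flow is downward

Total head at well G: h = 98.64 m (water level in the standpipe).
Total head at well C: h = 96.43 m.
Δh = h(well G) − h(well C) = 98.64 − 96.43 = 2.21 m.
Vertical separation Δz = 81.94 − 43.31 = 38.63 m.
|i_v| = |Δh| / Δz = 2.21 / 38.63 = 0.0572.
Head is higher in the shallow piezometer, so vertical flow is downward (recharge condition).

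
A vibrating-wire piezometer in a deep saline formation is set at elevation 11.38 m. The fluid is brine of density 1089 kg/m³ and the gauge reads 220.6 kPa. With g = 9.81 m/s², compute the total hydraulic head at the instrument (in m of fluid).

ψ = P/(ρg) = 220.6×1000 / (1089 × 9.81) = 20.65 m.
h = z + ψ = 11.38 + 20.65 = 32.03 m.

h ≈ 32.03 m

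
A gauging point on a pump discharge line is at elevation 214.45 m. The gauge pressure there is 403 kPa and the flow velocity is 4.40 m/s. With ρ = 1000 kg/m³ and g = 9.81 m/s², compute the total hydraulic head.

h ≈ 256.52 m

Pressure head ψ = P/(ρg) = 403×1000 / (1000 × 9.81) = 41.08 m.
Velocity head = v²/(2g) = 4.40² / (2 × 9.81) = 0.987 m.
h = z + ψ + v²/(2g) = 214.45 + 41.08 + 0.987 = 256.52 m.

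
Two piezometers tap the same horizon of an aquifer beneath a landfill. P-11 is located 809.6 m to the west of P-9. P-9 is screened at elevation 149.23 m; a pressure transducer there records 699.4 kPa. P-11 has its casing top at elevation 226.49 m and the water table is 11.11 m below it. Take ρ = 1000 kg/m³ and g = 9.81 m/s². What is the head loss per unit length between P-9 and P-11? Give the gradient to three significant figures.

Pressure head at P-9: ψ = P/(ρg) = 699.4×1000 / (1000 × 9.81) = 71.29 m.
Total head at P-9: h = z + ψ = 149.23 + 71.29 = 220.52 m.
Total head at P-11: h = 226.49 − 11.11 = 215.38 m.
Head difference: h(P-9) − h(P-11) = 220.52 − 215.38 = 5.14 m.
Hydraulic gradient: i = |Δh| / L = 5.14 / 809.6 = 0.00635.

i ≈ 0.00635 m/m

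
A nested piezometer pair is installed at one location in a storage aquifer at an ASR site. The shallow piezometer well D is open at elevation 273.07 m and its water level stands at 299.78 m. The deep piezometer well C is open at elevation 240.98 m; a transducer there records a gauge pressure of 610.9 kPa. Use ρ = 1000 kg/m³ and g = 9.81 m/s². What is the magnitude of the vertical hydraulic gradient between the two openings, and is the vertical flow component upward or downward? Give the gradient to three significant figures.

Total head at well D: h = 299.78 m (water level in the standpipe).
Pressure head at well C: ψ = P/(ρg) = 610.9×1000 / (1000 × 9.81) = 62.27 m.
Total head at well C: h = z + ψ = 240.98 + 62.27 = 303.25 m.
Δh = h(well D) − h(well C) = 299.78 − 303.25 = -3.47 m.
Vertical separation Δz = 273.07 − 240.98 = 32.09 m.
|i_v| = |Δh| / Δz = 3.47 / 32.09 = 0.108.
Head is higher in the deep piezometer, so vertical flow is upward (discharge condition).

|i_v| ≈ 0.108; vertical flow is upward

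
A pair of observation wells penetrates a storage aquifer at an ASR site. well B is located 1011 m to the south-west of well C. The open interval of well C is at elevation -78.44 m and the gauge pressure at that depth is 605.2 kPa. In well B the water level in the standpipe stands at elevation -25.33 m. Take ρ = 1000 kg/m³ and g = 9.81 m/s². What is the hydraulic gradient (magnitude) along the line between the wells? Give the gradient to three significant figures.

Pressure head at well C: ψ = P/(ρg) = 605.2×1000 / (1000 × 9.81) = 61.69 m.
Total head at well C: h = z + ψ = -78.44 + 61.69 = -16.75 m.
Total head at well B: h = -25.33 m (water level in the piezometer is the total head).
Head difference: h(well C) − h(well B) = -16.75 − (-25.33) = 8.58 m.
Hydraulic gradient: i = |Δh| / L = 8.58 / 1011 = 0.00849.

i ≈ 0.00849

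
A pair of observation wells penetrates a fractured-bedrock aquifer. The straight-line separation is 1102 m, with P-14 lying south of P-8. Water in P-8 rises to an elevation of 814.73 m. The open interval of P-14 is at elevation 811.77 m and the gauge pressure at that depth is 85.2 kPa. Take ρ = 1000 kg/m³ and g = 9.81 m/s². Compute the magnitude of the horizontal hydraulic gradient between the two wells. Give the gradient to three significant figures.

Total head at P-8: h = 814.73 m (water level in the piezometer is the total head).
Pressure head at P-14: ψ = P/(ρg) = 85.2×1000 / (1000 × 9.81) = 8.69 m.
Total head at P-14: h = z + ψ = 811.77 + 8.69 = 820.46 m.
Head difference: h(P-8) − h(P-14) = 814.73 − 820.46 = -5.73 m.
Hydraulic gradient: i = |Δh| / L = 5.73 / 1102 = 0.00520.

i ≈ 0.00520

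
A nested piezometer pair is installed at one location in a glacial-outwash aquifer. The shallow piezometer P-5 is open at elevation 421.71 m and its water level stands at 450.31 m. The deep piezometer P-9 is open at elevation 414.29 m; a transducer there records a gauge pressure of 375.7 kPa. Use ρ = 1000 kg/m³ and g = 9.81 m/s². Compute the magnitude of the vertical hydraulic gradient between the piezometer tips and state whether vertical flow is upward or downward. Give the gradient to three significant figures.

|i_v| ≈ 0.307; vertical flow is upward

Total head at P-5: h = 450.31 m (water level in the standpipe).
Pressure head at P-9: ψ = P/(ρg) = 375.7×1000 / (1000 × 9.81) = 38.30 m.
Total head at P-9: h = z + ψ = 414.29 + 38.30 = 452.59 m.
Δh = h(P-5) − h(P-9) = 450.31 − 452.59 = -2.28 m.
Vertical separation Δz = 421.71 − 414.29 = 7.42 m.
|i_v| = |Δh| / Δz = 2.28 / 7.42 = 0.307.
Head is higher in the deep piezometer, so vertical flow is upward (discharge condition).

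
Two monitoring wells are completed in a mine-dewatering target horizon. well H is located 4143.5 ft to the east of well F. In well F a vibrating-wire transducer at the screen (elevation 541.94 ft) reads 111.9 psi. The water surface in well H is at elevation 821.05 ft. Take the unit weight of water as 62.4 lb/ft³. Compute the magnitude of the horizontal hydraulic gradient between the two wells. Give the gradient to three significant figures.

Pressure head at well F: ψ = 144·P/γ = 144 × 111.9 / 62.4 = 258.23 ft.
Total head at well F: h = z + ψ = 541.94 + 258.23 = 800.17 ft.
Total head at well H: h = 821.05 ft (water level in the piezometer is the total head).
Head difference: h(well F) − h(well H) = 800.17 − 821.05 = -20.88 ft.
Hydraulic gradient: i = |Δh| / L = 20.88 / 4143.5 = 0.00504.

i ≈ 0.00504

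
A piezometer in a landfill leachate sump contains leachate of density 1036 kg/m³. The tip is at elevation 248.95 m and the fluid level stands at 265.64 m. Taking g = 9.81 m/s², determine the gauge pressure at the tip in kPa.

Pressure head ψ = h − z = 265.64 − 248.95 = 16.69 m.
P = ρgψ = 1036 × 9.81 × 16.69 = 169623 Pa ≈ 170 kPa.

P ≈ 170 kPa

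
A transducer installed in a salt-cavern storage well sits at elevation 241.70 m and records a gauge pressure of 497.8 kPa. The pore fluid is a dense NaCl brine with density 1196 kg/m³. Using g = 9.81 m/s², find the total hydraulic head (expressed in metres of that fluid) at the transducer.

ψ = P/(ρg) = 497.8×1000 / (1196 × 9.81) = 42.43 m.
h = z + ψ = 241.70 + 42.43 = 284.13 m.

h ≈ 284.13 m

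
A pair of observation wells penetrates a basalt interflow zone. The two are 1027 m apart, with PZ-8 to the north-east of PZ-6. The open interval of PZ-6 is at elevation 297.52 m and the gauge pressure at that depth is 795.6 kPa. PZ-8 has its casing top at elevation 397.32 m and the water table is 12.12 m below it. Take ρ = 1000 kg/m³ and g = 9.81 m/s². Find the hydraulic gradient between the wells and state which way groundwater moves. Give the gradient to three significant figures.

i ≈ 0.00641; groundwater flows toward the south-west

Pressure head at PZ-6: ψ = P/(ρg) = 795.6×1000 / (1000 × 9.81) = 81.10 m.
Total head at PZ-6: h = z + ψ = 297.52 + 81.10 = 378.62 m.
Total head at PZ-8: h = 397.32 − 12.12 = 385.20 m.
Head difference: h(PZ-6) − h(PZ-8) = 378.62 − 385.20 = -6.58 m.
Hydraulic gradient: i = |Δh| / L = 6.58 / 1027 = 0.00641.
Flow is from higher to lower head: from PZ-8 toward PZ-6, i.e. toward the south-west.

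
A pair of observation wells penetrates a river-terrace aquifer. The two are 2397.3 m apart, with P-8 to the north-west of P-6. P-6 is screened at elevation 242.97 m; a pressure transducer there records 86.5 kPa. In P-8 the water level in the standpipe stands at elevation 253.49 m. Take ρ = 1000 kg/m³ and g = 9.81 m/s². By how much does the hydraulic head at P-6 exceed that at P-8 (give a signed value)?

Δh ≈ -1.70 m

Pressure head at P-6: ψ = P/(ρg) = 86.5×1000 / (1000 × 9.81) = 8.82 m.
Total head at P-6: h = z + ψ = 242.97 + 8.82 = 251.79 m.
Total head at P-8: h = 253.49 m (water level in the piezometer is the total head).
Head difference: h(P-6) − h(P-8) = 251.79 − 253.49 = -1.70 m.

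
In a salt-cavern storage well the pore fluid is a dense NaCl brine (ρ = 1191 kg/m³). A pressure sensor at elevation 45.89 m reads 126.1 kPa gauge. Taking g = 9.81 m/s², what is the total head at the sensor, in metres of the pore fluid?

h ≈ 56.68 m

ψ = P/(ρg) = 126.1×1000 / (1191 × 9.81) = 10.79 m.
h = z + ψ = 45.89 + 10.79 = 56.68 m.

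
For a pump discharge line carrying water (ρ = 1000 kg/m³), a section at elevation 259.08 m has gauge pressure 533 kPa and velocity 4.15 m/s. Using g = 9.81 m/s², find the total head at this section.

h ≈ 314.29 m

Pressure head ψ = P/(ρg) = 533×1000 / (1000 × 9.81) = 54.33 m.
Velocity head = v²/(2g) = 4.15² / (2 × 9.81) = 0.878 m.
h = z + ψ + v²/(2g) = 259.08 + 54.33 + 0.878 = 314.29 m.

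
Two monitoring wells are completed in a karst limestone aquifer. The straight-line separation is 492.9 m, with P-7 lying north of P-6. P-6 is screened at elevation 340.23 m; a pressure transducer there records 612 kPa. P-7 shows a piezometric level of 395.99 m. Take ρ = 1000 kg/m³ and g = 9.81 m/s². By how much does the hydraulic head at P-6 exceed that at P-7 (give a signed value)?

Δh ≈ 6.63 m

Pressure head at P-6: ψ = P/(ρg) = 612×1000 / (1000 × 9.81) = 62.39 m.
Total head at P-6: h = z + ψ = 340.23 + 62.39 = 402.62 m.
Total head at P-7: h = 395.99 m (water level in the piezometer is the total head).
Head difference: h(P-6) − h(P-7) = 402.62 − 395.99 = 6.63 m.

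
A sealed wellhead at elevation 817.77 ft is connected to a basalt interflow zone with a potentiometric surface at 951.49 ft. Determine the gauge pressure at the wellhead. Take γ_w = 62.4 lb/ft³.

P ≈ 57.9 psi

Head above the cap: Δh = 951.49 − 817.77 = 133.72 ft.
P = γΔh/144 = 62.4 × 133.72 / 144 = 57.9 psi.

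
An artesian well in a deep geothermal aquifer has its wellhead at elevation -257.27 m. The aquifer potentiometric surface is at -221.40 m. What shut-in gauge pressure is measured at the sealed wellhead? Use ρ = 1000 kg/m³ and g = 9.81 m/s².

P ≈ 352 kPa

Head above the cap: Δh = -221.40 − (-257.27) = 35.87 m.
P = ρgΔh = 1000 × 9.81 × 35.87 = 351885 Pa ≈ 352 kPa.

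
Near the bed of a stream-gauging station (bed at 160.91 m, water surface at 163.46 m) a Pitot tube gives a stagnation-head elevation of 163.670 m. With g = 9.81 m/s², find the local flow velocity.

v ≈ 2.03 m/s

Near the bed, under hydrostatic conditions, the piezometric head (z + ψ) equals the free-surface elevation, 163.46 m.
Velocity head = total − piezometric = 163.670 − 163.46 = 0.210 m.
v = √(2g·h_v) = √(2 × 9.81 × 0.210) = 2.03 m/s.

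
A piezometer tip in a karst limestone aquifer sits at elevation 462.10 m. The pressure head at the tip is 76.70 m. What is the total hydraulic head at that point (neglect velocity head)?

h ≈ 538.80 m

h = z + ψ = 462.10 + 76.70 = 538.80 m.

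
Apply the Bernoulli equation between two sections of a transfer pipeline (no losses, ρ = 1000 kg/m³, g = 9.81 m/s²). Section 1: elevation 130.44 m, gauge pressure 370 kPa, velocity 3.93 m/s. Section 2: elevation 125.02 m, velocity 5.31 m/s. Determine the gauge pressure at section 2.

P₂ ≈ 417 kPa

Pressure head at 1: ψ₁ = P₁/(ρg) = 370×1000 / (1000 × 9.81) = 37.72 m.
Velocity heads: v₁²/2g = 3.93²/19.62 = 0.787 m; v₂²/2g = 5.31²/19.62 = 1.437 m.
Total head H = z₁ + ψ₁ + v₁²/2g = 130.44 + 37.72 + 0.787 = 168.95 m.
ψ₂ = H − z₂ − v₂²/2g = 168.95 − 125.02 − 1.437 = 42.49 m.
P₂ = ρgψ₂ = 1000 × 9.81 × 42.49 ≈ 417 kPa.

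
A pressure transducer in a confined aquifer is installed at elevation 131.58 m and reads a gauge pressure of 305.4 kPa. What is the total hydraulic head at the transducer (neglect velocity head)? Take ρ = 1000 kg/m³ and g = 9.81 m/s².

h ≈ 162.71 m

ψ = P/(ρg) = 305.4×1000 / (1000 × 9.81) = 31.13 m.
h = z + ψ = 131.58 + 31.13 = 162.71 m.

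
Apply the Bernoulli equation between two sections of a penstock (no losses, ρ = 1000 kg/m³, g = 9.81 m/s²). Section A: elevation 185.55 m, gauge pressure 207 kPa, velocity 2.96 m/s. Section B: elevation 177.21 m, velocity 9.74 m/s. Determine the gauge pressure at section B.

P₂ ≈ 246 kPa

Pressure head at A: ψ₁ = P₁/(ρg) = 207×1000 / (1000 × 9.81) = 21.10 m.
Velocity heads: v₁²/2g = 2.96²/19.62 = 0.447 m; v₂²/2g = 9.74²/19.62 = 4.835 m.
Total head H = z₁ + ψ₁ + v₁²/2g = 185.55 + 21.10 + 0.447 = 207.10 m.
ψ₂ = H − z₂ − v₂²/2g = 207.10 − 177.21 − 4.835 = 25.05 m.
P₂ = ρgψ₂ = 1000 × 9.81 × 25.05 ≈ 246 kPa.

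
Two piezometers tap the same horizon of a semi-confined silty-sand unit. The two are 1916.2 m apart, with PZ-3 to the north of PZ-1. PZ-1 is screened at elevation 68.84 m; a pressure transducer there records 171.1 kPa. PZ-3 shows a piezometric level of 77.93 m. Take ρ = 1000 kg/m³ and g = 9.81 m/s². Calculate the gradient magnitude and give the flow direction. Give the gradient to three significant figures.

i ≈ 0.00436; groundwater flows toward the north

Pressure head at PZ-1: ψ = P/(ρg) = 171.1×1000 / (1000 × 9.81) = 17.44 m.
Total head at PZ-1: h = z + ψ = 68.84 + 17.44 = 86.28 m.
Total head at PZ-3: h = 77.93 m (water level in the piezometer is the total head).
Head difference: h(PZ-1) − h(PZ-3) = 86.28 − 77.93 = 8.35 m.
Hydraulic gradient: i = |Δh| / L = 8.35 / 1916.2 = 0.00436.
Flow is from higher to lower head: from PZ-1 toward PZ-3, i.e. toward the north.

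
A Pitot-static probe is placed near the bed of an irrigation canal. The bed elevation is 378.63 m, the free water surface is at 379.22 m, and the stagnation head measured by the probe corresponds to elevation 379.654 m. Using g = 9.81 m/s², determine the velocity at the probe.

v ≈ 2.92 m/s

Near the bed, under hydrostatic conditions, the piezometric head (z + ψ) equals the free-surface elevation, 379.22 m.
Velocity head = total − piezometric = 379.654 − 379.22 = 0.434 m.
v = √(2g·h_v) = √(2 × 9.81 × 0.434) = 2.92 m/s.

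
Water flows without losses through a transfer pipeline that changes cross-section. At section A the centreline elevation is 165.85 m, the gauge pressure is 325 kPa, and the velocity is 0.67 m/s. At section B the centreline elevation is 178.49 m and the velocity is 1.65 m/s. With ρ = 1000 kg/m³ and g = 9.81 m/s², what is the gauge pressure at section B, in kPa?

P₂ ≈ 200 kPa

Pressure head at A: ψ₁ = P₁/(ρg) = 325×1000 / (1000 × 9.81) = 33.13 m.
Velocity heads: v₁²/2g = 0.67²/19.62 = 0.023 m; v₂²/2g = 1.65²/19.62 = 0.139 m.
Total head H = z₁ + ψ₁ + v₁²/2g = 165.85 + 33.13 + 0.023 = 199.00 m.
ψ₂ = H − z₂ − v₂²/2g = 199.00 − 178.49 − 0.139 = 20.37 m.
P₂ = ρgψ₂ = 1000 × 9.81 × 20.37 ≈ 200 kPa.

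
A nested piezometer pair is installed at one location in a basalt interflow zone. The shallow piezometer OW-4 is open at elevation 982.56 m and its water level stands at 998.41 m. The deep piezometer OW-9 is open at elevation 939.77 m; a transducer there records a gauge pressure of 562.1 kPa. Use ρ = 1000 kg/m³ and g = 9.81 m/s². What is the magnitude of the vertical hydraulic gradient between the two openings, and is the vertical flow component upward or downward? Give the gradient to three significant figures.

|i_v| ≈ 0.0313; vertical flow is downward

Total head at OW-4: h = 998.41 m (water level in the standpipe).
Pressure head at OW-9: ψ = P/(ρg) = 562.1×1000 / (1000 × 9.81) = 57.30 m.
Total head at OW-9: h = z + ψ = 939.77 + 57.30 = 997.07 m.
Δh = h(OW-4) − h(OW-9) = 998.41 − 997.07 = 1.34 m.
Vertical separation Δz = 982.56 − 939.77 = 42.79 m.
|i_v| = |Δh| / Δz = 1.34 / 42.79 = 0.0313.
Head is higher in the shallow piezometer, so vertical flow is downward (recharge condition).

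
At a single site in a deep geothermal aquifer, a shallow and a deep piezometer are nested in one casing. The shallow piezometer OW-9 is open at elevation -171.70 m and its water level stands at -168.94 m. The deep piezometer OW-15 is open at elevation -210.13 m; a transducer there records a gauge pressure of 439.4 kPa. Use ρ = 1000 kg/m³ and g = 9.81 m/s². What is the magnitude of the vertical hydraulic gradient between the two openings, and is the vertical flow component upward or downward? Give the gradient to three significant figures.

Total head at OW-9: h = -168.94 m (water level in the standpipe).
Pressure head at OW-15: ψ = P/(ρg) = 439.4×1000 / (1000 × 9.81) = 44.79 m.
Total head at OW-15: h = z + ψ = -210.13 + 44.79 = -165.34 m.
Δh = h(OW-9) − h(OW-15) = -168.94 − (-165.34) = -3.60 m.
Vertical separation Δz = -171.70 − (-210.13) = 38.43 m.
|i_v| = |Δh| / Δz = 3.60 / 38.43 = 0.0937.
Head is higher in the deep piezometer, so vertical flow is upward (discharge condition).

|i_v| ≈ 0.0937; vertical flow is upward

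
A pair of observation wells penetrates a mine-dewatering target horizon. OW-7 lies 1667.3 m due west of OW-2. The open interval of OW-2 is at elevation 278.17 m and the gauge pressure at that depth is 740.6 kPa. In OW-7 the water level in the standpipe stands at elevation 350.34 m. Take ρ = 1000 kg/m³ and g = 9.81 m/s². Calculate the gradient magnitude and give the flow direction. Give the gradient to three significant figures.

i ≈ 0.00199; groundwater flows toward the west

Pressure head at OW-2: ψ = P/(ρg) = 740.6×1000 / (1000 × 9.81) = 75.49 m.
Total head at OW-2: h = z + ψ = 278.17 + 75.49 = 353.66 m.
Total head at OW-7: h = 350.34 m (water level in the piezometer is the total head).
Head difference: h(OW-2) − h(OW-7) = 353.66 − 350.34 = 3.32 m.
Hydraulic gradient: i = |Δh| / L = 3.32 / 1667.3 = 0.00199.
Flow is from higher to lower head: from OW-2 toward OW-7, i.e. toward the west.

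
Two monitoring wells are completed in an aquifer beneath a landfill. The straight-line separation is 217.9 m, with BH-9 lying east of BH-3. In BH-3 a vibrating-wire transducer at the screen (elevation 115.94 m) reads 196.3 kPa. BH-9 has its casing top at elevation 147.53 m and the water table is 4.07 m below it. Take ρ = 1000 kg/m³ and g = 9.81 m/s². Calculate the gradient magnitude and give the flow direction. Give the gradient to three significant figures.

i ≈ 0.0345; groundwater flows toward the west

Pressure head at BH-3: ψ = P/(ρg) = 196.3×1000 / (1000 × 9.81) = 20.01 m.
Total head at BH-3: h = z + ψ = 115.94 + 20.01 = 135.95 m.
Total head at BH-9: h = 147.53 − 4.07 = 143.46 m.
Head difference: h(BH-3) − h(BH-9) = 135.95 − 143.46 = -7.51 m.
Hydraulic gradient: i = |Δh| / L = 7.51 / 217.9 = 0.0345.
Flow is from higher to lower head: from BH-9 toward BH-3, i.e. toward the west.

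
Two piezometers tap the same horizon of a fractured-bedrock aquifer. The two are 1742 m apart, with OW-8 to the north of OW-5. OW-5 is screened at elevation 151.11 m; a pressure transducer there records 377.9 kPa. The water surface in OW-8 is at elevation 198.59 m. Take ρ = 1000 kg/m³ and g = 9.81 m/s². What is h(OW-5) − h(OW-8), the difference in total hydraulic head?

Δh ≈ -8.96 m

Pressure head at OW-5: ψ = P/(ρg) = 377.9×1000 / (1000 × 9.81) = 38.52 m.
Total head at OW-5: h = z + ψ = 151.11 + 38.52 = 189.63 m.
Total head at OW-8: h = 198.59 m (water level in the piezometer is the total head).
Head difference: h(OW-5) − h(OW-8) = 189.63 − 198.59 = -8.96 m.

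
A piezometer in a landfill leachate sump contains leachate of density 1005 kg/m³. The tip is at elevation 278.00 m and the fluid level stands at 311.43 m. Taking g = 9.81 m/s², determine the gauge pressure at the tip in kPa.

Pressure head ψ = h − z = 311.43 − 278.00 = 33.43 m.
P = ρgψ = 1005 × 9.81 × 33.43 = 329588 Pa ≈ 330 kPa.

P ≈ 330 kPa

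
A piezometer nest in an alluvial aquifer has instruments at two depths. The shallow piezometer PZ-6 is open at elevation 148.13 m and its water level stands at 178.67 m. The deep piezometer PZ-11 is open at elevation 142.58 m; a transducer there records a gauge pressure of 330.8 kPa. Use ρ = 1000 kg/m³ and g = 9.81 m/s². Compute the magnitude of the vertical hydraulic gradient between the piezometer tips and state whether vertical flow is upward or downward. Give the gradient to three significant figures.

|i_v| ≈ 0.427; vertical flow is downward

Total head at PZ-6: h = 178.67 m (water level in the standpipe).
Pressure head at PZ-11: ψ = P/(ρg) = 330.8×1000 / (1000 × 9.81) = 33.72 m.
Total head at PZ-11: h = z + ψ = 142.58 + 33.72 = 176.30 m.
Δh = h(PZ-6) − h(PZ-11) = 178.67 − 176.30 = 2.37 m.
Vertical separation Δz = 148.13 − 142.58 = 5.55 m.
|i_v| = |Δh| / Δz = 2.37 / 5.55 = 0.427.
Head is higher in the shallow piezometer, so vertical flow is downward (recharge condition).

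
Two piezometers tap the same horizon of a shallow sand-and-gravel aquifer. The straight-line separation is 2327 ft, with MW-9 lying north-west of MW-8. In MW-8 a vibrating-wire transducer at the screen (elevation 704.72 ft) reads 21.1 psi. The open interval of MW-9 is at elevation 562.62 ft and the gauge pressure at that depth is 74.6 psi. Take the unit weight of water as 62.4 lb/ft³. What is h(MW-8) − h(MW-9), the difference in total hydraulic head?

Pressure head at MW-8: ψ = 144·P/γ = 144 × 21.1 / 62.4 = 48.69 ft.
Total head at MW-8: h = z + ψ = 704.72 + 48.69 = 753.41 ft.
Pressure head at MW-9: ψ = 144·P/γ = 144 × 74.6 / 62.4 = 172.15 ft.
Total head at MW-9: h = z + ψ = 562.62 + 172.15 = 734.77 ft.
Head difference: h(MW-8) − h(MW-9) = 753.41 − 734.77 = 18.64 ft.

Δh ≈ 18.64 ft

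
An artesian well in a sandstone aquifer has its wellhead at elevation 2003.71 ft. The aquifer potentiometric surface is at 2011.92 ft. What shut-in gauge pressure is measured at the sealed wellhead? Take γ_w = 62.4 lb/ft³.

Head above the cap: Δh = 2011.92 − 2003.71 = 8.21 ft.
P = γΔh/144 = 62.4 × 8.21 / 144 = 3.56 psi.

P ≈ 3.56 psi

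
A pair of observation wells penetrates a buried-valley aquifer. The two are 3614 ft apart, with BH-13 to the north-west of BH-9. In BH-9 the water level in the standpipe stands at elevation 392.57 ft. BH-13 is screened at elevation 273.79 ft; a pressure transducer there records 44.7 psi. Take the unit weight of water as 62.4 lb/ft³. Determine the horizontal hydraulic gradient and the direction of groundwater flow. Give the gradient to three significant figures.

i ≈ 0.00432; groundwater flows toward the north-west

Total head at BH-9: h = 392.57 ft (water level in the piezometer is the total head).
Pressure head at BH-13: ψ = 144·P/γ = 144 × 44.7 / 62.4 = 103.15 ft.
Total head at BH-13: h = z + ψ = 273.79 + 103.15 = 376.94 ft.
Head difference: h(BH-9) − h(BH-13) = 392.57 − 376.94 = 15.63 ft.
Hydraulic gradient: i = |Δh| / L = 15.63 / 3614 = 0.00432.
Flow is from higher to lower head: from BH-9 toward BH-13, i.e. toward the north-west.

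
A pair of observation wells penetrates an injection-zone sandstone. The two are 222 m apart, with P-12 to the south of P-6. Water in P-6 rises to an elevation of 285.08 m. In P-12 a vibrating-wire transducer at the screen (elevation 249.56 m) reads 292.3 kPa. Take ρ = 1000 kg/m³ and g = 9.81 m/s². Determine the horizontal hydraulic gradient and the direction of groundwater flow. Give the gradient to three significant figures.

Total head at P-6: h = 285.08 m (water level in the piezometer is the total head).
Pressure head at P-12: ψ = P/(ρg) = 292.3×1000 / (1000 × 9.81) = 29.80 m.
Total head at P-12: h = z + ψ = 249.56 + 29.80 = 279.36 m.
Head difference: h(P-6) − h(P-12) = 285.08 − 279.36 = 5.72 m.
Hydraulic gradient: i = |Δh| / L = 5.72 / 222 = 0.0258.
Flow is from higher to lower head: from P-6 toward P-12, i.e. toward the south.

i ≈ 0.0258; groundwater flows toward the south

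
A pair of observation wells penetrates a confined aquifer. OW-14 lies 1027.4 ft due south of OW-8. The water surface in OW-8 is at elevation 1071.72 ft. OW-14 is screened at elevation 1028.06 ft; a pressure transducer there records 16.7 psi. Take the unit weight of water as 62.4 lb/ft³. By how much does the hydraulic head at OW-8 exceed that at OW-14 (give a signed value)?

Total head at OW-8: h = 1071.72 ft (water level in the piezometer is the total head).
Pressure head at OW-14: ψ = 144·P/γ = 144 × 16.7 / 62.4 = 38.54 ft.
Total head at OW-14: h = z + ψ = 1028.06 + 38.54 = 1066.60 ft.
Head difference: h(OW-8) − h(OW-14) = 1071.72 − 1066.60 = 5.12 ft.

Δh ≈ 5.12 ft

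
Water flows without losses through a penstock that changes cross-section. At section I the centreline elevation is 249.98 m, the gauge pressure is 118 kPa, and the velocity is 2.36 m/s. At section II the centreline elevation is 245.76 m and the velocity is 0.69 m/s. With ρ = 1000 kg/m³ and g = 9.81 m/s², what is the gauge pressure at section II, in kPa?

P₂ ≈ 162 kPa

Pressure head at I: ψ₁ = P₁/(ρg) = 118×1000 / (1000 × 9.81) = 12.03 m.
Velocity heads: v₁²/2g = 2.36²/19.62 = 0.284 m; v₂²/2g = 0.69²/19.62 = 0.024 m.
Total head H = z₁ + ψ₁ + v₁²/2g = 249.98 + 12.03 + 0.284 = 262.29 m.
ψ₂ = H − z₂ − v₂²/2g = 262.29 − 245.76 − 0.024 = 16.51 m.
P₂ = ρgψ₂ = 1000 × 9.81 × 16.51 ≈ 162 kPa.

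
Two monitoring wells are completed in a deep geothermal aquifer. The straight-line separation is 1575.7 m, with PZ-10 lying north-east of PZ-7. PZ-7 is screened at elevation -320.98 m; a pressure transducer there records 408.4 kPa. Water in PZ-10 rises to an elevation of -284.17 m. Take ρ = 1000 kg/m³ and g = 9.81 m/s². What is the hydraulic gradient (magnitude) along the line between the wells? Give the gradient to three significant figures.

i ≈ 0.00306

Pressure head at PZ-7: ψ = P/(ρg) = 408.4×1000 / (1000 × 9.81) = 41.63 m.
Total head at PZ-7: h = z + ψ = -320.98 + 41.63 = -279.35 m.
Total head at PZ-10: h = -284.17 m (water level in the piezometer is the total head).
Head difference: h(PZ-7) − h(PZ-10) = -279.35 − (-284.17) = 4.82 m.
Hydraulic gradient: i = |Δh| / L = 4.82 / 1575.7 = 0.00306.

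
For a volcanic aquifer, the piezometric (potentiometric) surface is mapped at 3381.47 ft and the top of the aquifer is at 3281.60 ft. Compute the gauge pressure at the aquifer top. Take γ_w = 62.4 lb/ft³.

Pressure head at the aquifer top: ψ = h − z = 3381.47 − 3281.60 = 99.87 ft.
P = γψ/144 = 62.4 × 99.87 / 144 = 43.3 psi.

P ≈ 43.3 psi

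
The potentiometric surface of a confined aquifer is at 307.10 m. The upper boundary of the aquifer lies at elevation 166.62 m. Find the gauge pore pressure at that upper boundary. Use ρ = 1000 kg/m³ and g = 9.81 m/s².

P ≈ 1380 kPa

Pressure head at the aquifer top: ψ = h − z = 307.10 − 166.62 = 140.48 m.
P = ρgψ = 1000 × 9.81 × 140.48 = 1378109 Pa ≈ 1380 kPa.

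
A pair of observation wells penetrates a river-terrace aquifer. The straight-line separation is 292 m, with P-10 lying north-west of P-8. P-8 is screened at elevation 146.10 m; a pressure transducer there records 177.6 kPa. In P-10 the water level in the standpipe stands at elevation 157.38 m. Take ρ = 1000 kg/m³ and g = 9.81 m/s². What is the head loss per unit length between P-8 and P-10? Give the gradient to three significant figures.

Pressure head at P-8: ψ = P/(ρg) = 177.6×1000 / (1000 × 9.81) = 18.10 m.
Total head at P-8: h = z + ψ = 146.10 + 18.10 = 164.20 m.
Total head at P-10: h = 157.38 m (water level in the piezometer is the total head).
Head difference: h(P-8) − h(P-10) = 164.20 − 157.38 = 6.82 m.
Hydraulic gradient: i = |Δh| / L = 6.82 / 292 = 0.0234.

i ≈ 0.0234 m/m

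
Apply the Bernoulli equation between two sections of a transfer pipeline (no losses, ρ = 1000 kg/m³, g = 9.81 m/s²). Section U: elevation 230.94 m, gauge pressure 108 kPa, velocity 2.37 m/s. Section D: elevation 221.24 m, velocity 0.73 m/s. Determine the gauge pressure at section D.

P₂ ≈ 206 kPa

Pressure head at U: ψ₁ = P₁/(ρg) = 108×1000 / (1000 × 9.81) = 11.01 m.
Velocity heads: v₁²/2g = 2.37²/19.62 = 0.286 m; v₂²/2g = 0.73²/19.62 = 0.027 m.
Total head H = z₁ + ψ₁ + v₁²/2g = 230.94 + 11.01 + 0.286 = 242.24 m.
ψ₂ = H − z₂ − v₂²/2g = 242.24 − 221.24 − 0.027 = 20.97 m.
P₂ = ρgψ₂ = 1000 × 9.81 × 20.97 ≈ 206 kPa.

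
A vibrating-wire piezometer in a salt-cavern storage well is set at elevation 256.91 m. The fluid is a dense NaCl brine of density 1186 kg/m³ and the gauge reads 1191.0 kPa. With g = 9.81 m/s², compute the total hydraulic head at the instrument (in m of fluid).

h ≈ 359.28 m

ψ = P/(ρg) = 1191.0×1000 / (1186 × 9.81) = 102.37 m.
h = z + ψ = 256.91 + 102.37 = 359.28 m.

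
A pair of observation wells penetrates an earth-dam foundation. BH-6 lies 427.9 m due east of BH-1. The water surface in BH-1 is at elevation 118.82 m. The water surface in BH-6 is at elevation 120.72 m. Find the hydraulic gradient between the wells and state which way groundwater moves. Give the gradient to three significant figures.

Total head at BH-1: h = 118.82 m (water level in the piezometer is the total head).
Total head at BH-6: h = 120.72 m (water level in the piezometer is the total head).
Head difference: h(BH-1) − h(BH-6) = 118.82 − 120.72 = -1.90 m.
Hydraulic gradient: i = |Δh| / L = 1.90 / 427.9 = 0.00444.
Flow is from higher to lower head: from BH-6 toward BH-1, i.e. toward the west.

i ≈ 0.00444; groundwater flows toward the west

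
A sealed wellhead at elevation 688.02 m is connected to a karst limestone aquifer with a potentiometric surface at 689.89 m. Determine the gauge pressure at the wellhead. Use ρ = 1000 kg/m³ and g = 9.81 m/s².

P ≈ 18.3 kPa

Head above the cap: Δh = 689.89 − 688.02 = 1.87 m.
P = ρgΔh = 1000 × 9.81 × 1.87 = 18345 Pa ≈ 18.3 kPa.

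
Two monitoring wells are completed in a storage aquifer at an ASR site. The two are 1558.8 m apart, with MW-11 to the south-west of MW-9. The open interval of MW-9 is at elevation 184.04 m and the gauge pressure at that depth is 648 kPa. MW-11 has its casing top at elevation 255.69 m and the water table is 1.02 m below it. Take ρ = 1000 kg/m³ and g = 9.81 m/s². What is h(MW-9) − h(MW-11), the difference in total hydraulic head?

Pressure head at MW-9: ψ = P/(ρg) = 648×1000 / (1000 × 9.81) = 66.06 m.
Total head at MW-9: h = z + ψ = 184.04 + 66.06 = 250.10 m.
Total head at MW-11: h = 255.69 − 1.02 = 254.67 m.
Head difference: h(MW-9) − h(MW-11) = 250.10 − 254.67 = -4.57 m.

Δh ≈ -4.57 m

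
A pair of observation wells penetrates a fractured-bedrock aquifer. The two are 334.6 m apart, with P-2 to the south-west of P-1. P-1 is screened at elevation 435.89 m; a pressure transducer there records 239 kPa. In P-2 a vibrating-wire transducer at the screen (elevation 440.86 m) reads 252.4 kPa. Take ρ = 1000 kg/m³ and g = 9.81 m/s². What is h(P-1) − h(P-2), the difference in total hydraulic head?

Δh ≈ -6.34 m

Pressure head at P-1: ψ = P/(ρg) = 239×1000 / (1000 × 9.81) = 24.36 m.
Total head at P-1: h = z + ψ = 435.89 + 24.36 = 460.25 m.
Pressure head at P-2: ψ = P/(ρg) = 252.4×1000 / (1000 × 9.81) = 25.73 m.
Total head at P-2: h = z + ψ = 440.86 + 25.73 = 466.59 m.
Head difference: h(P-1) − h(P-2) = 460.25 − 466.59 = -6.34 m.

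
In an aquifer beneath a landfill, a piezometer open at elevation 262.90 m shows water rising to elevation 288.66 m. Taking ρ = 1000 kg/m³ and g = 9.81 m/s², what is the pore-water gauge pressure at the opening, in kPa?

Pressure head ψ = h − z = 288.66 − 262.90 = 25.76 m.
P = ρgψ = 1000 × 9.81 × 25.76 = 252706 Pa ≈ 253 kPa.

P ≈ 253 kPa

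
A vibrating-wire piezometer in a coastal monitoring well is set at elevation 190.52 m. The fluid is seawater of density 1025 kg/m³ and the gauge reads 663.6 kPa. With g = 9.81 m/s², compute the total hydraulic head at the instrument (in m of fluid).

h ≈ 256.52 m

ψ = P/(ρg) = 663.6×1000 / (1025 × 9.81) = 66.00 m.
h = z + ψ = 190.52 + 66.00 = 256.52 m.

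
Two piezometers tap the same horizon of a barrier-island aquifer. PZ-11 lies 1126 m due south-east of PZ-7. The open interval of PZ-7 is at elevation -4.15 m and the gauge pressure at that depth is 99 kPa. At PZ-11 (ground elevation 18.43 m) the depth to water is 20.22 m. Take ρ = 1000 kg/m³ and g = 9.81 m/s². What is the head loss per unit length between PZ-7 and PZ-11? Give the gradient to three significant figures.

Pressure head at PZ-7: ψ = P/(ρg) = 99×1000 / (1000 × 9.81) = 10.09 m.
Total head at PZ-7: h = z + ψ = -4.15 + 10.09 = 5.94 m.
Total head at PZ-11: h = 18.43 − 20.22 = -1.79 m.
Head difference: h(PZ-7) − h(PZ-11) = 5.94 − (-1.79) = 7.73 m.
Hydraulic gradient: i = |Δh| / L = 7.73 / 1126 = 0.00687.

i ≈ 0.00687 m/m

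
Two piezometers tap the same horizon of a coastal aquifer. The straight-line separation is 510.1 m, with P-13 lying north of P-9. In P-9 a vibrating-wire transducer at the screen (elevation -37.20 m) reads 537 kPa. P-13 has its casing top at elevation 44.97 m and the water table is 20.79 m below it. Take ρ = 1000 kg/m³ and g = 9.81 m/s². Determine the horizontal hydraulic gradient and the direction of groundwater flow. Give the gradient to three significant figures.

i ≈ 0.0130; groundwater flows toward the south

Pressure head at P-9: ψ = P/(ρg) = 537×1000 / (1000 × 9.81) = 54.74 m.
Total head at P-9: h = z + ψ = -37.20 + 54.74 = 17.54 m.
Total head at P-13: h = 44.97 − 20.79 = 24.18 m.
Head difference: h(P-9) − h(P-13) = 17.54 − 24.18 = -6.64 m.
Hydraulic gradient: i = |Δh| / L = 6.64 / 510.1 = 0.0130.
Flow is from higher to lower head: from P-13 toward P-9, i.e. toward the south.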